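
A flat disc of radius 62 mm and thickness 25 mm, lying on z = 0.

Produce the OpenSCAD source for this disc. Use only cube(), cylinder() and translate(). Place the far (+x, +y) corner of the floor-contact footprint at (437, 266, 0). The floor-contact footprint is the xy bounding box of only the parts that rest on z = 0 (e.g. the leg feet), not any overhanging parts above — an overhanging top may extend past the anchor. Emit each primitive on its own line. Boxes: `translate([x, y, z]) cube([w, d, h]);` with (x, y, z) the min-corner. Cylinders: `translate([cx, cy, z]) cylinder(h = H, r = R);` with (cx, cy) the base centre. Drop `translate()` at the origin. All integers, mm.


translate([375, 204, 0]) cylinder(h = 25, r = 62);


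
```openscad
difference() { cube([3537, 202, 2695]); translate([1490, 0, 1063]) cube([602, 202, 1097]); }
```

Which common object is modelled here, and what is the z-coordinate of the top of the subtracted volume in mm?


A wall with a window opening. The window head height is 2160 mm.

A wall with a rectangular opening subtracted — a window. Sill at z = 1063, opening 1097 mm tall, so the head is at 1063 + 1097 = 2160 mm.


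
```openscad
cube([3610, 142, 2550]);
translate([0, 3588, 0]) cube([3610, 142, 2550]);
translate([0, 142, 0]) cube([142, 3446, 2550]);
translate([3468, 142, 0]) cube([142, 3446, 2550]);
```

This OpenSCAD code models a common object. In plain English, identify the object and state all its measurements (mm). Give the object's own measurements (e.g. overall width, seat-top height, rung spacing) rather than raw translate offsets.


The wall frame of a small rectangular building: four walls, each 2550 mm tall and 142 mm thick, enclosing a footprint 3610 mm (x) by 3730 mm (y) outside-to-outside, with no floor or roof. The front and back walls (the −y and +y sides) span the full width; the two side walls fit between them.


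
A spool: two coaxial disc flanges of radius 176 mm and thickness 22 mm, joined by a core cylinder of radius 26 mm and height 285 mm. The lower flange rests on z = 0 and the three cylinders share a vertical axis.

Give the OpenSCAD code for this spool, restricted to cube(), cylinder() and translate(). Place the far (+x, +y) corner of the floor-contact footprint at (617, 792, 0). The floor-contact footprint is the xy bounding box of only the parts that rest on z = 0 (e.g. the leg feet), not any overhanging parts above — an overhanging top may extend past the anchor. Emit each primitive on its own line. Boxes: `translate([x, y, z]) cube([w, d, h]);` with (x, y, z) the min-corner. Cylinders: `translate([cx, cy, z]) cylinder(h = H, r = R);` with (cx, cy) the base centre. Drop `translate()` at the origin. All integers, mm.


translate([441, 616, 0]) cylinder(h = 22, r = 176);
translate([441, 616, 22]) cylinder(h = 285, r = 26);
translate([441, 616, 307]) cylinder(h = 22, r = 176);


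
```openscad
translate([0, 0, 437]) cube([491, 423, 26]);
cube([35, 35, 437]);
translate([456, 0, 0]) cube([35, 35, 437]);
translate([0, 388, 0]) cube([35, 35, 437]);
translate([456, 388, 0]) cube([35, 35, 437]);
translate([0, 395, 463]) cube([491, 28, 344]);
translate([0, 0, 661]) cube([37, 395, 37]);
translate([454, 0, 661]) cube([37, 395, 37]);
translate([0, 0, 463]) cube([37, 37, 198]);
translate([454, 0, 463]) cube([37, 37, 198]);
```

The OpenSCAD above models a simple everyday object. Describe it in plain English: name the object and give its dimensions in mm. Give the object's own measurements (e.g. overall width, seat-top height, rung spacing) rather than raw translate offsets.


A chair. The seat is a 491×423×26 mm slab with its top at z = 463 mm, on four 35×35 mm corner legs (flush with the seat edges, standing on z = 0). A flat backrest 28 mm thick, 344 mm tall, spans the full seat width and rises from the seat top along its +y edge, rear face flush with the rear of the seat. Two armrests of 37×37 mm section run along each side from the seat's front edge to the front of the backrest, top faces 235 mm above the seat top and outer faces flush with the seat's x-edges; a 37×37 mm post under the front of each armrest stands on the seat at the front corner.


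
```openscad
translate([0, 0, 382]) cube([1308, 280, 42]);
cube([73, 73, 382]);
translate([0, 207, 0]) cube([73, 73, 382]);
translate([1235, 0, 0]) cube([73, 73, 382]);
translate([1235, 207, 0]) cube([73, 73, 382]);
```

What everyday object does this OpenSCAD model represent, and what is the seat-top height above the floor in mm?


A bench. The seat-top height is 424 mm.

A long slab on four corner posts — a bench. The slab sits at z = 382 with thickness 42, so the top is 382 + 42 = 424 mm.


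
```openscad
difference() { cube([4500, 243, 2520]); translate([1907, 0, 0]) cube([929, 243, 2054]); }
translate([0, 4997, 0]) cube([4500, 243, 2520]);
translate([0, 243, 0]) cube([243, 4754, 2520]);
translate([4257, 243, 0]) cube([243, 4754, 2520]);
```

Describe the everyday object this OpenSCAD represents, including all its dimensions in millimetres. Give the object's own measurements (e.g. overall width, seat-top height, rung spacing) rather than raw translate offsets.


A single room: four walls, each 2520 mm tall and 243 mm thick, enclosing an outside footprint 4500×5240 mm (x × y), no floor or roof. The front and back walls (−y and +y sides) run the full x-width; the side walls fit between their inner faces. A door opening 929 mm wide and 2054 mm tall is cut through the front wall from the floor up, its −x edge 1907 mm from the wall's −x end.


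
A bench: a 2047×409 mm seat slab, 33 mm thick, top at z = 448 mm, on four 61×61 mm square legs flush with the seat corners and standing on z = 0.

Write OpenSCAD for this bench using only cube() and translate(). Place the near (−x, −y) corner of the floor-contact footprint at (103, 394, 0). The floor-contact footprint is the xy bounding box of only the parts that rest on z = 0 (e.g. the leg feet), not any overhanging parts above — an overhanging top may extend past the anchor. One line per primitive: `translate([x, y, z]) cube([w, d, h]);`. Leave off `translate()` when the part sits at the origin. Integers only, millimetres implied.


// leg_h = 448 − 33 = 415
translate([103, 394, 415]) cube([2047, 409, 33]);
translate([103, 394, 0]) cube([61, 61, 415]);
translate([103, 742, 0]) cube([61, 61, 415]);
translate([2089, 394, 0]) cube([61, 61, 415]);
translate([2089, 742, 0]) cube([61, 61, 415]);


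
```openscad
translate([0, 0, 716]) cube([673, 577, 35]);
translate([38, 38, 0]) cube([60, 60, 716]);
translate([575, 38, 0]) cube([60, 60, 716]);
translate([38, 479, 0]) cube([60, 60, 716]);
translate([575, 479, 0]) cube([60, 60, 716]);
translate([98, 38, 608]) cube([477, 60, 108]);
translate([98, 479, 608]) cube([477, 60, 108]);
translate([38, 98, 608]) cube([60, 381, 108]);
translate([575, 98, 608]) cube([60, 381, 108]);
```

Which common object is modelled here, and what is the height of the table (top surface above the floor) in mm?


A table. The table height is 751 mm.

A 673×577×35 slab sits at z = 716 on four 60 mm square posts — a table. The top surface is at 716 + 35 = 751 mm.


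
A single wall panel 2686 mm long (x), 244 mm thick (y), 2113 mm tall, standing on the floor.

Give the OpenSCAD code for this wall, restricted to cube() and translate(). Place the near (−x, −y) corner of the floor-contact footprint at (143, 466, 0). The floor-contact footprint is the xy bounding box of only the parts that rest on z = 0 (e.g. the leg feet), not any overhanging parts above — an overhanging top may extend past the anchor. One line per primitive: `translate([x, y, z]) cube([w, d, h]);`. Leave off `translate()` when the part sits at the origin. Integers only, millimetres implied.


translate([143, 466, 0]) cube([2686, 244, 2113]);


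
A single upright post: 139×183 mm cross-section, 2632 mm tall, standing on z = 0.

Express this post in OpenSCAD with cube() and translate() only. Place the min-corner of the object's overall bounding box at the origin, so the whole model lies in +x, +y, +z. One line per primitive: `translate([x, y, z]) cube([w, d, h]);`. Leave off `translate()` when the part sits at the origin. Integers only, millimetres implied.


cube([139, 183, 2632]);


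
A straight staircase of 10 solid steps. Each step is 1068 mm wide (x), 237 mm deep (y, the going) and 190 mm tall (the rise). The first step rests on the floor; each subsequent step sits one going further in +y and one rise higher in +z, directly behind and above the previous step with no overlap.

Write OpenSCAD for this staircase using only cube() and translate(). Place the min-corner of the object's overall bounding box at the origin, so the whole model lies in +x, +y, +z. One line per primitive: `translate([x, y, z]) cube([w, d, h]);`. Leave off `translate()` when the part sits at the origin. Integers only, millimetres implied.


cube([1068, 237, 190]);
translate([0, 237, 190]) cube([1068, 237, 190]);
translate([0, 474, 380]) cube([1068, 237, 190]);
translate([0, 711, 570]) cube([1068, 237, 190]);
translate([0, 948, 760]) cube([1068, 237, 190]);
translate([0, 1185, 950]) cube([1068, 237, 190]);
translate([0, 1422, 1140]) cube([1068, 237, 190]);
translate([0, 1659, 1330]) cube([1068, 237, 190]);
translate([0, 1896, 1520]) cube([1068, 237, 190]);
translate([0, 2133, 1710]) cube([1068, 237, 190]);


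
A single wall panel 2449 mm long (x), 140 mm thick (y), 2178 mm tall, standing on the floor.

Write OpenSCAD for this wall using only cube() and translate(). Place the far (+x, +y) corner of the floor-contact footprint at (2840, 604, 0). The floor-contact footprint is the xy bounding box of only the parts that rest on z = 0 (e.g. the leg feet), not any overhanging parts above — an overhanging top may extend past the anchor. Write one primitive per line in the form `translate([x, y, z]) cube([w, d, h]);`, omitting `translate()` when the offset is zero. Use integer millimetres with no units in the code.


translate([391, 464, 0]) cube([2449, 140, 2178]);


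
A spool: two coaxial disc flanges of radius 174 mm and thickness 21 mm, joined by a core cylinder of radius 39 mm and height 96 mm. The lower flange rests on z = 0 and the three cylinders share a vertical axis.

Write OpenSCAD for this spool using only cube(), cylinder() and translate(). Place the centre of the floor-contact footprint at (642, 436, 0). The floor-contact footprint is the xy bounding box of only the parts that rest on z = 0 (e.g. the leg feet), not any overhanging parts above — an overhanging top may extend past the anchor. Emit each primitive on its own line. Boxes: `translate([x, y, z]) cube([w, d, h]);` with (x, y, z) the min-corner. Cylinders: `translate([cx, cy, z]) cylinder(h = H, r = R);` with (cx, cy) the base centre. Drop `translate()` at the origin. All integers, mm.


translate([642, 436, 0]) cylinder(h = 21, r = 174);
translate([642, 436, 21]) cylinder(h = 96, r = 39);
translate([642, 436, 117]) cylinder(h = 21, r = 174);


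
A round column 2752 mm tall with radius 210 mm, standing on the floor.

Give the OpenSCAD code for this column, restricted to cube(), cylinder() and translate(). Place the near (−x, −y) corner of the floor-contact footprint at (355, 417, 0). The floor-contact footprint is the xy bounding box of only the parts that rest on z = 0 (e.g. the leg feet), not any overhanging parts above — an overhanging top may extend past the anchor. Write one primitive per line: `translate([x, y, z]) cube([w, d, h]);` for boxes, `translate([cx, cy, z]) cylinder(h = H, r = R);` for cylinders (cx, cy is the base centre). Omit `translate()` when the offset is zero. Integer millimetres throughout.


translate([565, 627, 0]) cylinder(h = 2752, r = 210);


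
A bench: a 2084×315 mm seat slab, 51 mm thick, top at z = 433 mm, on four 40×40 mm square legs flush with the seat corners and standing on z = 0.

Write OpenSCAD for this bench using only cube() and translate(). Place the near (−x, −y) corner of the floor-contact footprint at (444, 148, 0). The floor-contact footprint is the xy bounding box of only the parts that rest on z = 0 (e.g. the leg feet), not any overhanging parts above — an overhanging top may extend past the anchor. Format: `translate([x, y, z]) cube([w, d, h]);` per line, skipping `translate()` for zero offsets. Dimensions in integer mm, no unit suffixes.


translate([444, 148, 382]) cube([2084, 315, 51]);
translate([444, 148, 0]) cube([40, 40, 382]);
translate([444, 423, 0]) cube([40, 40, 382]);
translate([2488, 148, 0]) cube([40, 40, 382]);
translate([2488, 423, 0]) cube([40, 40, 382]);


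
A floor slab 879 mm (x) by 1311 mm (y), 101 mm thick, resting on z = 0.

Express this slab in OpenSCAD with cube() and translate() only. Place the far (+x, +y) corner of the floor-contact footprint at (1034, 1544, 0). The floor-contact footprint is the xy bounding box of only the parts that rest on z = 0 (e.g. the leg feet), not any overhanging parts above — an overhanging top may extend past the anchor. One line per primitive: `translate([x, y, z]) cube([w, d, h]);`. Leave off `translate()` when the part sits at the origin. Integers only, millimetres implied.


translate([155, 233, 0]) cube([879, 1311, 101]);


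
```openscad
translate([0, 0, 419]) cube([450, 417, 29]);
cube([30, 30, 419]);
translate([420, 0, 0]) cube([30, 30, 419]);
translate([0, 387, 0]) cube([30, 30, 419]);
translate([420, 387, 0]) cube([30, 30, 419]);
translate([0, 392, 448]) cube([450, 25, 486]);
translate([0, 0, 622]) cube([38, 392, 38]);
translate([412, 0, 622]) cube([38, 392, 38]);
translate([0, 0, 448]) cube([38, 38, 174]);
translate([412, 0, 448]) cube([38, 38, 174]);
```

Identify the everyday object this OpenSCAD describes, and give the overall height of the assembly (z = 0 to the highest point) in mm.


A chair. The overall height is 934 mm.

A slab on four corner posts with a tall panel at the back — a chair. The seat slab sits at z = 419 with thickness 29, and the 486 mm backrest starts at the seat top, so the overall height is 419 + 29 + 486 = 934 mm.


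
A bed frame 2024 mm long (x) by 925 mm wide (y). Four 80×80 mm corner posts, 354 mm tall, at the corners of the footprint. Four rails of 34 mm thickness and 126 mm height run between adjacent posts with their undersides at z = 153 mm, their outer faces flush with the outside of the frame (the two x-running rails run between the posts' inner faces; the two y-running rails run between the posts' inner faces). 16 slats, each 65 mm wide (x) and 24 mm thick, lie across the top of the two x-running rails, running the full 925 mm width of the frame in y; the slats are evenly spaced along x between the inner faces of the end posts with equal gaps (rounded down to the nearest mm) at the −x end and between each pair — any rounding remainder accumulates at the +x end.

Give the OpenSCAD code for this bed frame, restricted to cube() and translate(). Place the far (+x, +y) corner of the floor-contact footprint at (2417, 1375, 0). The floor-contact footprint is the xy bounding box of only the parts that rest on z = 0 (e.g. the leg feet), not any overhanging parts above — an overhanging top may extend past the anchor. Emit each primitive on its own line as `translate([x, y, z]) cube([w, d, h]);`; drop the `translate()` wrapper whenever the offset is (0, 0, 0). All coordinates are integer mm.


translate([393, 450, 0]) cube([80, 80, 354]);
translate([393, 1295, 0]) cube([80, 80, 354]);
translate([2337, 450, 0]) cube([80, 80, 354]);
translate([2337, 1295, 0]) cube([80, 80, 354]);
translate([473, 450, 153]) cube([1864, 34, 126]);
translate([473, 1341, 153]) cube([1864, 34, 126]);
translate([393, 530, 153]) cube([34, 765, 126]);
translate([2383, 530, 153]) cube([34, 765, 126]);
translate([521, 450, 279]) cube([65, 925, 24]);
translate([634, 450, 279]) cube([65, 925, 24]);
translate([747, 450, 279]) cube([65, 925, 24]);
translate([860, 450, 279]) cube([65, 925, 24]);
translate([973, 450, 279]) cube([65, 925, 24]);
translate([1086, 450, 279]) cube([65, 925, 24]);
translate([1199, 450, 279]) cube([65, 925, 24]);
translate([1312, 450, 279]) cube([65, 925, 24]);
translate([1425, 450, 279]) cube([65, 925, 24]);
translate([1538, 450, 279]) cube([65, 925, 24]);
translate([1651, 450, 279]) cube([65, 925, 24]);
translate([1764, 450, 279]) cube([65, 925, 24]);
translate([1877, 450, 279]) cube([65, 925, 24]);
translate([1990, 450, 279]) cube([65, 925, 24]);
translate([2103, 450, 279]) cube([65, 925, 24]);
translate([2216, 450, 279]) cube([65, 925, 24]);


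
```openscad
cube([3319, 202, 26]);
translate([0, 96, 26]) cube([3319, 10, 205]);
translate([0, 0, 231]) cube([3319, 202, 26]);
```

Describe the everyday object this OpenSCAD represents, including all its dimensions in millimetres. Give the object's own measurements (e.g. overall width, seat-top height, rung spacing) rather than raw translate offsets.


An I-beam lying along x, 3319 mm long. Overall section height 257 mm. Two flanges 202 mm wide (y) and 26 mm thick, one on the floor and one at the top; a web 10 mm thick runs between them, centred on the flange width.


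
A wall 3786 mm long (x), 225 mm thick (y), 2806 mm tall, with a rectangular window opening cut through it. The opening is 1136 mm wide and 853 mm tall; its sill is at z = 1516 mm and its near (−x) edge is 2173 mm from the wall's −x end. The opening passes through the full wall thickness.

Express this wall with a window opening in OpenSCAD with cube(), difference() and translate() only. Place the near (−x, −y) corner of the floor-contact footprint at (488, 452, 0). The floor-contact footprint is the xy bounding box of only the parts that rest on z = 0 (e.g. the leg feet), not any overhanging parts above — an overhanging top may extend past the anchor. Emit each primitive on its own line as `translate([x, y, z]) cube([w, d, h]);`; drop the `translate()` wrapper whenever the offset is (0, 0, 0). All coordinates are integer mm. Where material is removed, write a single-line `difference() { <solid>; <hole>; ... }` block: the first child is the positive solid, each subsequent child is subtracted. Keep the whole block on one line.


difference() { translate([488, 452, 0]) cube([3786, 225, 2806]); translate([2661, 452, 1516]) cube([1136, 225, 853]); }


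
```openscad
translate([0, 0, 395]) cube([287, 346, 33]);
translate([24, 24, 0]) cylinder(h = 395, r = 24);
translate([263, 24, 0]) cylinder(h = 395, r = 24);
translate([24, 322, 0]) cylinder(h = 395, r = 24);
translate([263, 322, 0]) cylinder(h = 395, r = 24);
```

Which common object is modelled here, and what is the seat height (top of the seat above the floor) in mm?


A stool. The seat height is 428 mm.

A 287×346×33 slab at z = 395 on four corner cylinders — a stool. The seat top is 395 + 33 = 428 mm.


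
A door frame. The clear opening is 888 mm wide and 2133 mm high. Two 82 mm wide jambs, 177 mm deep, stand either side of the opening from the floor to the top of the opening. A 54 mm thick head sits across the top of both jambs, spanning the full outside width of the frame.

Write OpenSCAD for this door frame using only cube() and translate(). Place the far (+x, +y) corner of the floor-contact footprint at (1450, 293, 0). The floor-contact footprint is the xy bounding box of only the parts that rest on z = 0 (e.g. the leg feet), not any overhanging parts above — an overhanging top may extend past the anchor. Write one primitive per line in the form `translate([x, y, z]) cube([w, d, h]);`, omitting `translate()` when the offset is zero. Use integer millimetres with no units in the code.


translate([398, 116, 0]) cube([82, 177, 2133]);
translate([1368, 116, 0]) cube([82, 177, 2133]);
translate([398, 116, 2133]) cube([1052, 177, 54]);


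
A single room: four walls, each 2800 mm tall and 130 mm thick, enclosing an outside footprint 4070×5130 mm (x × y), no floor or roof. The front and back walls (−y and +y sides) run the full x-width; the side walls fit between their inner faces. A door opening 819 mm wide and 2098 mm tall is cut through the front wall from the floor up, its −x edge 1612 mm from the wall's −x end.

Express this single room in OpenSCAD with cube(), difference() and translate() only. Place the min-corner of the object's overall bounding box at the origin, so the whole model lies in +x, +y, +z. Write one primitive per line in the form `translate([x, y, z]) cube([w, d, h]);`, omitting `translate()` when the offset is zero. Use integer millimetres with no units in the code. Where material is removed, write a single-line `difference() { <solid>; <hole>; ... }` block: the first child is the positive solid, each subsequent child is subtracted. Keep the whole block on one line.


difference() { cube([4070, 130, 2800]); translate([1612, 0, 0]) cube([819, 130, 2098]); }
translate([0, 5000, 0]) cube([4070, 130, 2800]);
translate([0, 130, 0]) cube([130, 4870, 2800]);
translate([3940, 130, 0]) cube([130, 4870, 2800]);


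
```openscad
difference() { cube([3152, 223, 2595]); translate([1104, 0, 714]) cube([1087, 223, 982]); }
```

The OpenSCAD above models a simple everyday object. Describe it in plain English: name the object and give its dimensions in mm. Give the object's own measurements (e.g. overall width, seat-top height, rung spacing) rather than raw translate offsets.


A wall 3152 mm long (x), 223 mm thick (y), 2595 mm tall, with a rectangular window opening cut through it. The opening is 1087 mm wide and 982 mm tall; its sill is at z = 714 mm and its near (−x) edge is 1104 mm from the wall's −x end. The opening passes through the full wall thickness.


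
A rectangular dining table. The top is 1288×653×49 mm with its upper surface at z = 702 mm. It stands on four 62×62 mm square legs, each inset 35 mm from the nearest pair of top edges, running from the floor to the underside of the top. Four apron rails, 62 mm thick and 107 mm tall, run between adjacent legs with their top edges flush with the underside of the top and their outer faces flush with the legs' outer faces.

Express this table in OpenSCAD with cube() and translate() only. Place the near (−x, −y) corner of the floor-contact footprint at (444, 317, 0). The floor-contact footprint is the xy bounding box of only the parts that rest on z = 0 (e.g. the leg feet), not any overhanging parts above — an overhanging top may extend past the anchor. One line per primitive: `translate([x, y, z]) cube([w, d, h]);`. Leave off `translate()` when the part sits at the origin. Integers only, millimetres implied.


translate([409, 282, 653]) cube([1288, 653, 49]);
translate([444, 317, 0]) cube([62, 62, 653]);
translate([1600, 317, 0]) cube([62, 62, 653]);
translate([444, 838, 0]) cube([62, 62, 653]);
translate([1600, 838, 0]) cube([62, 62, 653]);
translate([506, 317, 546]) cube([1094, 62, 107]);
translate([506, 838, 546]) cube([1094, 62, 107]);
translate([444, 379, 546]) cube([62, 459, 107]);
translate([1600, 379, 546]) cube([62, 459, 107]);


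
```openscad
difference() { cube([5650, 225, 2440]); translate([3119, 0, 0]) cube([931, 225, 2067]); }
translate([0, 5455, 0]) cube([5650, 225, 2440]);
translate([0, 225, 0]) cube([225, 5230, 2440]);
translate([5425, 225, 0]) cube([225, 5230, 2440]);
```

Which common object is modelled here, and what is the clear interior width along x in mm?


A single room. The interior width is 5200 mm.

Four walls enclosing a rectangle with a door in the front wall — a room. Outside width 5650 minus two 225 mm walls gives 5200 mm.


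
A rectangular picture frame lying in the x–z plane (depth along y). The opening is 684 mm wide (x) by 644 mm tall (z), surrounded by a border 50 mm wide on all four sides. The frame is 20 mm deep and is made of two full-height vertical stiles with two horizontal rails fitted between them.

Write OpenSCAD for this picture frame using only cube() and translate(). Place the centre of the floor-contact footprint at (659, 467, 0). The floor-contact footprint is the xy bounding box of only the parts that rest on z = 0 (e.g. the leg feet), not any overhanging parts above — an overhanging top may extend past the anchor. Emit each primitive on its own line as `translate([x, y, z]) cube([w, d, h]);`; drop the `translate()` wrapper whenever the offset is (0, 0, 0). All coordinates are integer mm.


translate([267, 457, 0]) cube([50, 20, 744]);
translate([1001, 457, 0]) cube([50, 20, 744]);
translate([317, 457, 0]) cube([684, 20, 50]);
translate([317, 457, 694]) cube([684, 20, 50]);


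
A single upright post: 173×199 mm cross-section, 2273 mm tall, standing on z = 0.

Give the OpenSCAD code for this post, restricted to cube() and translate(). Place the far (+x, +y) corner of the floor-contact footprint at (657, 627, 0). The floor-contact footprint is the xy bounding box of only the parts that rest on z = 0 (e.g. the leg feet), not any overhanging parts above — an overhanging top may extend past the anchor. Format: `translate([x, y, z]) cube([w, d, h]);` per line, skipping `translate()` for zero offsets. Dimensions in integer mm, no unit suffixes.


translate([484, 428, 0]) cube([173, 199, 2273]);


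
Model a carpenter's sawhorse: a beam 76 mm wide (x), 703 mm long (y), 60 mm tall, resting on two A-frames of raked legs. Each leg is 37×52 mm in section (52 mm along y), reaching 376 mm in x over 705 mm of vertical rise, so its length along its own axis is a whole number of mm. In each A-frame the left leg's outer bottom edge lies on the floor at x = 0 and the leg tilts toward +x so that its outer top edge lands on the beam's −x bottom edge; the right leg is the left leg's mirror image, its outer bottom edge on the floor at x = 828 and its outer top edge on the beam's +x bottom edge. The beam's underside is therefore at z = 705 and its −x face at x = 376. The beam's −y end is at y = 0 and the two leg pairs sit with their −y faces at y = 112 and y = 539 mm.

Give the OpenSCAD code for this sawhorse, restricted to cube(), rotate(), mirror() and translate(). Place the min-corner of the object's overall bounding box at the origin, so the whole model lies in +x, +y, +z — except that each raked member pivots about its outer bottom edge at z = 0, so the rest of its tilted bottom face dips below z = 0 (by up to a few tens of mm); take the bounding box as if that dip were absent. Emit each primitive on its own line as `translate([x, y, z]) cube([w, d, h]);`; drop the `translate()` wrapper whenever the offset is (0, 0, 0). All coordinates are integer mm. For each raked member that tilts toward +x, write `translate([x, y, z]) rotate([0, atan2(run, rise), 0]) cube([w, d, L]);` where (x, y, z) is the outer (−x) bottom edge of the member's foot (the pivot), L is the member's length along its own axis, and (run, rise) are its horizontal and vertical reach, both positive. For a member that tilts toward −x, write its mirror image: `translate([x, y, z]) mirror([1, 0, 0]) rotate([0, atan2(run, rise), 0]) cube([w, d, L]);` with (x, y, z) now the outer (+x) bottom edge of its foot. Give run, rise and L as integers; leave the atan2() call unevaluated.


// leg length = √(376² + 705²) = 799
// right-leg outer foot x = 2·376 + 76 = 828
// beam min-corner = (376, 0, 705)
translate([376, 0, 705]) cube([76, 703, 60]);
translate([0, 112, 0]) rotate([0, atan2(376, 705), 0]) cube([37, 52, 799]);
translate([828, 112, 0]) mirror([1, 0, 0]) rotate([0, atan2(376, 705), 0]) cube([37, 52, 799]);
translate([0, 539, 0]) rotate([0, atan2(376, 705), 0]) cube([37, 52, 799]);
translate([828, 539, 0]) mirror([1, 0, 0]) rotate([0, atan2(376, 705), 0]) cube([37, 52, 799]);


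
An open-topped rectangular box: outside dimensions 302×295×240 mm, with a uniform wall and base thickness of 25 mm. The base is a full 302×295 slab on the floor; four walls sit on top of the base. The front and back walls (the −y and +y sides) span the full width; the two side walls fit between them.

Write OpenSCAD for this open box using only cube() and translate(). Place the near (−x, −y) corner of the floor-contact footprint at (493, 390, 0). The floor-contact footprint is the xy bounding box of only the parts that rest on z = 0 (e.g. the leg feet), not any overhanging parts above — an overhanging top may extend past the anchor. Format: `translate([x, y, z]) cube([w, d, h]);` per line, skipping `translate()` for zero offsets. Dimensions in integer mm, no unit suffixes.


translate([493, 390, 0]) cube([302, 295, 25]);
translate([493, 390, 25]) cube([302, 25, 215]);
translate([493, 660, 25]) cube([302, 25, 215]);
translate([493, 415, 25]) cube([25, 245, 215]);
translate([770, 415, 25]) cube([25, 245, 215]);


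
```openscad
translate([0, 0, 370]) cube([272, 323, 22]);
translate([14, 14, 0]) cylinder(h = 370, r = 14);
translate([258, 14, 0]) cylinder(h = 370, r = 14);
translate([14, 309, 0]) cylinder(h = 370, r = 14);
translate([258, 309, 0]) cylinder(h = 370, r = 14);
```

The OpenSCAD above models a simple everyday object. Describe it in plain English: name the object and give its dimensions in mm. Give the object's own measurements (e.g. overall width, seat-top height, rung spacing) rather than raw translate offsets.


A four-legged stool. The seat is a 272×323×22 mm slab whose top surface is at z = 392 mm; four round legs, each 28 mm in diameter, run from the floor (z = 0) to the underside of the seat, each leg's axis is inset half a diameter from the nearest pair of seat edges (so the leg's bounding box is flush with the corner).


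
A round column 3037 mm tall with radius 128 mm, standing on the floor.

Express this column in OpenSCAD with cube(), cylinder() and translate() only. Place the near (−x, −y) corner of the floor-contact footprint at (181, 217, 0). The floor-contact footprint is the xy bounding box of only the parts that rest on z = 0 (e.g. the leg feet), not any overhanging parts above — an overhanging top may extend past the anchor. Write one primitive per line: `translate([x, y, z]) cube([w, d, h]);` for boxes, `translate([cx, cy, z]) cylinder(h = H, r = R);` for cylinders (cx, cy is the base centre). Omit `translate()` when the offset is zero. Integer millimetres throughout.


translate([309, 345, 0]) cylinder(h = 3037, r = 128);


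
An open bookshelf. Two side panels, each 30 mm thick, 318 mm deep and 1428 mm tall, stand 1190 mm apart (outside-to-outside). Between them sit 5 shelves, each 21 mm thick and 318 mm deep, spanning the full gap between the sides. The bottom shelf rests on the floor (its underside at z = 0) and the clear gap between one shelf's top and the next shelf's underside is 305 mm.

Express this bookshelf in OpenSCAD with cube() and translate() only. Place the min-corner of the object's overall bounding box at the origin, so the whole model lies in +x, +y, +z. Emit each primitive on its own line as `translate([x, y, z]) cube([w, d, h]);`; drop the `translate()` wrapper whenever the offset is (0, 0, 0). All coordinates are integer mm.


cube([30, 318, 1428]);
translate([1160, 0, 0]) cube([30, 318, 1428]);
translate([30, 0, 0]) cube([1130, 318, 21]);
translate([30, 0, 326]) cube([1130, 318, 21]);
translate([30, 0, 652]) cube([1130, 318, 21]);
translate([30, 0, 978]) cube([1130, 318, 21]);
translate([30, 0, 1304]) cube([1130, 318, 21]);


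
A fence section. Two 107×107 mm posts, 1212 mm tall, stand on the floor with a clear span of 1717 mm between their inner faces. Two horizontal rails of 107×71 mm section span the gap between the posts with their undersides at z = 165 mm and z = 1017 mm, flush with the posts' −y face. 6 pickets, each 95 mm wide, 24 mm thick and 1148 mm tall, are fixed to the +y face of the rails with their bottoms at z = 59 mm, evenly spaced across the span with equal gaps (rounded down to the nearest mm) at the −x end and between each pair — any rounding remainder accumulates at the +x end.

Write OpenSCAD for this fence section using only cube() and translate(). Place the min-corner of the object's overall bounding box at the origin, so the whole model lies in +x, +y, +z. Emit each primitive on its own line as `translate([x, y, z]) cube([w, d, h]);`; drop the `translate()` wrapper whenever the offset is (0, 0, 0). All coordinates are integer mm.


cube([107, 107, 1212]);
translate([1824, 0, 0]) cube([107, 107, 1212]);
translate([107, 0, 165]) cube([1717, 107, 71]);
translate([107, 0, 1017]) cube([1717, 107, 71]);
translate([270, 107, 59]) cube([95, 24, 1148]);
translate([528, 107, 59]) cube([95, 24, 1148]);
translate([786, 107, 59]) cube([95, 24, 1148]);
translate([1044, 107, 59]) cube([95, 24, 1148]);
translate([1302, 107, 59]) cube([95, 24, 1148]);
translate([1560, 107, 59]) cube([95, 24, 1148]);


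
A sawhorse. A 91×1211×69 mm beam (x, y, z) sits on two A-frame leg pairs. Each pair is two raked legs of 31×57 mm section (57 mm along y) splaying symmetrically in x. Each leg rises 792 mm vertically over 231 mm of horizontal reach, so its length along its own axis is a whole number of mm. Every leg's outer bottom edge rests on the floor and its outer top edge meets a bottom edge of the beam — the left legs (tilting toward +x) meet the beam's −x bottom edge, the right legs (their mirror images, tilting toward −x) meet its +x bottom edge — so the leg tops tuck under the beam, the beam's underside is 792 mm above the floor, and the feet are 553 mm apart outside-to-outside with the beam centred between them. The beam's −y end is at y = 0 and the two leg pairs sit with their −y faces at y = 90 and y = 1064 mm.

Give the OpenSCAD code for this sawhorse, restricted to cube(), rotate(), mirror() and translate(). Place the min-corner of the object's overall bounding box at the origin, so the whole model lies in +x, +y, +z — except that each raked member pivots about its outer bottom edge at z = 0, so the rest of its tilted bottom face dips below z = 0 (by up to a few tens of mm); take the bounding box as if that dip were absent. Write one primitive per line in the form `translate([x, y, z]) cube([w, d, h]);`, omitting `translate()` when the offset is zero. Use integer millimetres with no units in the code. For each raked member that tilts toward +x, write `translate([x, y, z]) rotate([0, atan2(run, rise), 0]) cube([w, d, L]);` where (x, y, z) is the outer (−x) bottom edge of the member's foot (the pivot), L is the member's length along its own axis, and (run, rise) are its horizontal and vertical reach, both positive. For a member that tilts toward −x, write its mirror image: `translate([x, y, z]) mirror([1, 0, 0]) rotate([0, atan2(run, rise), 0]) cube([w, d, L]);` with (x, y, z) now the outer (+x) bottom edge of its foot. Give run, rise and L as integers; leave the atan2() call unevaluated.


translate([231, 0, 792]) cube([91, 1211, 69]);
translate([0, 90, 0]) rotate([0, atan2(231, 792), 0]) cube([31, 57, 825]);
translate([553, 90, 0]) mirror([1, 0, 0]) rotate([0, atan2(231, 792), 0]) cube([31, 57, 825]);
translate([0, 1064, 0]) rotate([0, atan2(231, 792), 0]) cube([31, 57, 825]);
translate([553, 1064, 0]) mirror([1, 0, 0]) rotate([0, atan2(231, 792), 0]) cube([31, 57, 825]);


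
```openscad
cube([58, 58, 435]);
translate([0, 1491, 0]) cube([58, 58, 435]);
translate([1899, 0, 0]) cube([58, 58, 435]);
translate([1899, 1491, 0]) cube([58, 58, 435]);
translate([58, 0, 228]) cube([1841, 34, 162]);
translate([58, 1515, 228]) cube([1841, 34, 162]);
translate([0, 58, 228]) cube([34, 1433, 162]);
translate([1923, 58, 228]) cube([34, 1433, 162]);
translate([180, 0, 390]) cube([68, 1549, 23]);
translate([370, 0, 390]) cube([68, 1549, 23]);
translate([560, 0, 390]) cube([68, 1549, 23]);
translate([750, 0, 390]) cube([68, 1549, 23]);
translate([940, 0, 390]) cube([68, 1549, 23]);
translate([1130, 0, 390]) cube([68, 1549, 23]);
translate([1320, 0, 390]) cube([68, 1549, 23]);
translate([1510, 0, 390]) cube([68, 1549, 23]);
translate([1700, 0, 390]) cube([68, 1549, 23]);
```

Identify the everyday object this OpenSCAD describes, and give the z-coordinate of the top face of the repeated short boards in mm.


A bed frame. The slat-top height is 413 mm.

Four posts, four rails, and a row of slats — a bed frame. Slats sit on the rails at z = 228 + 162 = 390; with slat thickness 23, the top is 413 mm.


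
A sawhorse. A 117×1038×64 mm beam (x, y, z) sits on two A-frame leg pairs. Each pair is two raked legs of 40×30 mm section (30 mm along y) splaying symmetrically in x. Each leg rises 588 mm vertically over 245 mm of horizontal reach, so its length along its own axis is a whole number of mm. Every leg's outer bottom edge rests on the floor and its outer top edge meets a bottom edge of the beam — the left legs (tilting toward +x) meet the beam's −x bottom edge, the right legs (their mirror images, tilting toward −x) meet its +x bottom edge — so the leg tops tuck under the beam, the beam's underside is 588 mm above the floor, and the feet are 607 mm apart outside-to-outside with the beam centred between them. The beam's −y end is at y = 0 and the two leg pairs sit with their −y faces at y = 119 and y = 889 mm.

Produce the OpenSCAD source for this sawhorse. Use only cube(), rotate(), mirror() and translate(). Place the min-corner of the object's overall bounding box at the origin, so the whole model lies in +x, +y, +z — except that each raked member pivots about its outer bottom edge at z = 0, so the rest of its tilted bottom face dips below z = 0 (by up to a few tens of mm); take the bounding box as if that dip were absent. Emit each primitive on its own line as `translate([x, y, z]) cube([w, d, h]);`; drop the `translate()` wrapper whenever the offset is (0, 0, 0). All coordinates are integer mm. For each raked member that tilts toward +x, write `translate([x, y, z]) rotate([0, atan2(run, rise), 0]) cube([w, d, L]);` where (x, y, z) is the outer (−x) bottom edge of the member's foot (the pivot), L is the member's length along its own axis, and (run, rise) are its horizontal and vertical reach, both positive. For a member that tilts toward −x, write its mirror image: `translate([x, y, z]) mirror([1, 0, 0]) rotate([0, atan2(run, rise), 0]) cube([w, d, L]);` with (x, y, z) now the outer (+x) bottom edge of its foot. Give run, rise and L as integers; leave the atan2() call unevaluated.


translate([245, 0, 588]) cube([117, 1038, 64]);
translate([0, 119, 0]) rotate([0, atan2(245, 588), 0]) cube([40, 30, 637]);
translate([607, 119, 0]) mirror([1, 0, 0]) rotate([0, atan2(245, 588), 0]) cube([40, 30, 637]);
translate([0, 889, 0]) rotate([0, atan2(245, 588), 0]) cube([40, 30, 637]);
translate([607, 889, 0]) mirror([1, 0, 0]) rotate([0, atan2(245, 588), 0]) cube([40, 30, 637]);


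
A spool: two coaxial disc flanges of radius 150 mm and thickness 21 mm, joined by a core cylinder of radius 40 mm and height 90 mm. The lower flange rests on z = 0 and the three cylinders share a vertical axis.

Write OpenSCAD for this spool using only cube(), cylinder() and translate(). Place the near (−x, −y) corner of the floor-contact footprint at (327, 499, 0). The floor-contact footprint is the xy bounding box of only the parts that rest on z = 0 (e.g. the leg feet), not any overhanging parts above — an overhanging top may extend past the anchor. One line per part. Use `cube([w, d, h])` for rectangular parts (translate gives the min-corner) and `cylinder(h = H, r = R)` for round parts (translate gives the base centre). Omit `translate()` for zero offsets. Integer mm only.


translate([477, 649, 0]) cylinder(h = 21, r = 150);
translate([477, 649, 21]) cylinder(h = 90, r = 40);
translate([477, 649, 111]) cylinder(h = 21, r = 150);


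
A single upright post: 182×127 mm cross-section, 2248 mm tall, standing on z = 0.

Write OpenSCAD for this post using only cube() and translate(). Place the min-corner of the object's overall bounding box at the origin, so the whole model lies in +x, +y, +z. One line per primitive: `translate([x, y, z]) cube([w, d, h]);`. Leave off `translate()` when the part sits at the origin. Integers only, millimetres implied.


cube([182, 127, 2248]);


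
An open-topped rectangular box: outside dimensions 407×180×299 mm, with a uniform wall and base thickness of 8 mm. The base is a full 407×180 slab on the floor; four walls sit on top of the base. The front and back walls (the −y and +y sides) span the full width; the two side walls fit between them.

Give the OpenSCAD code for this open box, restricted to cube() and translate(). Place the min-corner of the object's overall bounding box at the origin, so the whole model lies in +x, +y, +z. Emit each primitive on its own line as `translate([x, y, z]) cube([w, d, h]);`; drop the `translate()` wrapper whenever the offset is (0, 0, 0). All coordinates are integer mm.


cube([407, 180, 8]);
translate([0, 0, 8]) cube([407, 8, 291]);
translate([0, 172, 8]) cube([407, 8, 291]);
translate([0, 8, 8]) cube([8, 164, 291]);
translate([399, 8, 8]) cube([8, 164, 291]);
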